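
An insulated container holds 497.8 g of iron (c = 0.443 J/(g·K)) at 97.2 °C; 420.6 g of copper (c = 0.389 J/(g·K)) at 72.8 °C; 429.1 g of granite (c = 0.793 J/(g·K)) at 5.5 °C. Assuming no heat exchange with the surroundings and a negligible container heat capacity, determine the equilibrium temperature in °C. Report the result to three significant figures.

T_f = 48.6 °C

Σ mᵢcᵢ(T − Tᵢ) = 0  ⇒  T = Σ mᵢcᵢTᵢ / Σ mᵢcᵢ
Σ mᵢcᵢ = 497.8×0.443 + 420.6×0.389 + 429.1×0.793 = 724.4151
Σ mᵢcᵢTᵢ = 220.5254×97.2 + 163.6134×72.8 + 340.2763×5.5 = 35218
T = 35218 / 724.4151 = 48.62 °C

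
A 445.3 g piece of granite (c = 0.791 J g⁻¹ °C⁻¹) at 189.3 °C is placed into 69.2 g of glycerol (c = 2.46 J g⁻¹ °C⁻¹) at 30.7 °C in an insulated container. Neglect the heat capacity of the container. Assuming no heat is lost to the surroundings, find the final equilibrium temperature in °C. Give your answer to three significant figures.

Heat lost by granite = heat gained by glycerol.
(445.3)(0.791)(189.3 − T) = (69.2)(2.46)(T − 30.7)
352.2323 (189.3 − T) = 170.232 (T − 30.7)
66678 − 352.2323 T = 170.232 T − 5226.1
71904.1 = 522.4643 T
T = 137.6 °C

T_f = 138 °C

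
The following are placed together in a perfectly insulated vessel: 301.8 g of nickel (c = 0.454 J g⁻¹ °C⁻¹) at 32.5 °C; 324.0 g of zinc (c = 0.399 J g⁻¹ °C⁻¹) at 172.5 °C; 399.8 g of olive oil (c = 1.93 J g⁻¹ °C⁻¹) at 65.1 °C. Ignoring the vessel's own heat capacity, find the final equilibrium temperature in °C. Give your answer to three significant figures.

T_f = 74.2 °C

Σ mᵢcᵢ(T − Tᵢ) = 0  ⇒  T = Σ mᵢcᵢTᵢ / Σ mᵢcᵢ
Σ mᵢcᵢ = 301.8×0.454 + 324.0×0.399 + 399.8×1.93 = 1037.9072
Σ mᵢcᵢTᵢ = 137.0172×32.5 + 129.276×172.5 + 771.614×65.1 = 76985
T = 76985 / 1037.9072 = 74.17 °C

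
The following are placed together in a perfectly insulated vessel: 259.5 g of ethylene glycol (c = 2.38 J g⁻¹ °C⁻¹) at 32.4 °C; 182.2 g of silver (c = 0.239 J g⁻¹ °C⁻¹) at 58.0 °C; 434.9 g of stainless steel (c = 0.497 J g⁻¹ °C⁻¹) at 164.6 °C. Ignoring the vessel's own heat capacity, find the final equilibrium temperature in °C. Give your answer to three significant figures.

T_f = 66.2 °C

Σ mᵢcᵢ(T − Tᵢ) = 0  ⇒  T = Σ mᵢcᵢTᵢ / Σ mᵢcᵢ
Σ mᵢcᵢ = 259.5×2.38 + 182.2×0.239 + 434.9×0.497 = 877.3011
Σ mᵢcᵢTᵢ = 617.61×32.4 + 43.5458×58.0 + 216.1453×164.6 = 58114
T = 58114 / 877.3011 = 66.24 °C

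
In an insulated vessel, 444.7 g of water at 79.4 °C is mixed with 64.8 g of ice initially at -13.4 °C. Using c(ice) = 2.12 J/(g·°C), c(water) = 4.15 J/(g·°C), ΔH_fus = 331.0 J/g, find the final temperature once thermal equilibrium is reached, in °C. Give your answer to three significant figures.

T_f = 58.3 °C

Heat to bring ice to 0 °C and melt it: q₁ = 64.8×2.12×13.4 + 64.8×331.0 = 23290 J
Heat the water can supply cooling to 0 °C: 444.7×4.15×79.4 = 146533 J > q₁, so all ice melts.
Energy balance: 444.7×4.15×(79.4 − T) = 23290 + 64.8×4.15×(T − 0)
1845.505(79.4 − T) = 23290 + 268.92 T
146533 − 23290 = 2114.425 T
T = 123243 / 2114.425 = 58.29 °C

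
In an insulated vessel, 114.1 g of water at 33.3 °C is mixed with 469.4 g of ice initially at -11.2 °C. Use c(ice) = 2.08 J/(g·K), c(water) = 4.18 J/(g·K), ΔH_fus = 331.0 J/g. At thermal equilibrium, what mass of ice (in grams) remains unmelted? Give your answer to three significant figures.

Heat to warm all ice to 0 °C: 469.4×2.08×11.2 = 10935 J
Heat released by water cooling to 0 °C: 114.1×4.18×33.3 = 15882 J
15882 J < 10935 + 469.4×331.0 = 166306.4 J, so not all ice melts; final T = 0 °C.
Heat left for melting: 15882 − 10935 = 4947 J
Mass melted = 4947 / 331.0 = 14.95 g
Ice remaining = 469.4 − 14.95 = 454.45 g

m_ice remaining = 454 g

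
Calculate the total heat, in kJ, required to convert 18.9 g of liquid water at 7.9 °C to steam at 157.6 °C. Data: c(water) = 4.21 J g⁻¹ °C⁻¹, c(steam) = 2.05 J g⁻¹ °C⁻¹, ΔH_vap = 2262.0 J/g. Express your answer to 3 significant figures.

q1 (heat water 7.9→100.0 °C): 18.9 × 4.21 × 92.1 = 7328 J
q2 (vaporize at 100 °C): 18.9 × 2262.0 = 42752 J
q3 (heat steam 100.0→157.6 °C): 18.9 × 2.05 × 57.6 = 2232 J
Total: 7328 + 42752 + 2232 = 52312 J = 52.3 kJ

q = 52.3 kJ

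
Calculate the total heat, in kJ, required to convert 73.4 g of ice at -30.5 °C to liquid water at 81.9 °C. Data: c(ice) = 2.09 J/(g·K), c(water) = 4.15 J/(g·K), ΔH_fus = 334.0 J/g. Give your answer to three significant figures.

q1 (heat ice -30.5→0.0 °C): 73.4 × 2.09 × 30.5 = 4679 J
q2 (melt at 0 °C): 73.4 × 334.0 = 24516 J
q3 (heat water 0.0→81.9 °C): 73.4 × 4.15 × 81.9 = 24948 J
Total: 4679 + 24516 + 24948 = 54143 J = 54.1 kJ

q = 54.1 kJ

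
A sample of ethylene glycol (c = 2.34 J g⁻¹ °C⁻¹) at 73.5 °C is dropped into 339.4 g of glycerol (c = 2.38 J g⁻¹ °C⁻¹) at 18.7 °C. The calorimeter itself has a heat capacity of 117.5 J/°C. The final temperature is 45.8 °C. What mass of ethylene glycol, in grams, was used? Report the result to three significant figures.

m = 387 g

q_gained = (339.4 × 2.38 + 117.5) × (45.8 − 18.7) = 25070 J
q_lost = m × 2.34 × (73.5 − 45.8) = 64.818 m
m = 25070 / 64.818 = 387 g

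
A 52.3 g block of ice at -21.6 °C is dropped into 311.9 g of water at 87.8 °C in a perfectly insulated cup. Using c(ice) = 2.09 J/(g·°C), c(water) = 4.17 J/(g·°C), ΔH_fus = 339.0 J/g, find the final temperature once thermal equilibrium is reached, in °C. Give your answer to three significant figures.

Heat to bring ice to 0 °C and melt it: q₁ = 52.3×2.09×21.6 + 52.3×339.0 = 20091 J
Heat the water can supply cooling to 0 °C: 311.9×4.17×87.8 = 114195 J > q₁, so all ice melts.
Energy balance: 311.9×4.17×(87.8 − T) = 20091 + 52.3×4.17×(T − 0)
1300.623(87.8 − T) = 20091 + 218.091 T
114195 − 20091 = 1518.714 T
T = 94104 / 1518.714 = 61.96 °C

T_f = 62.0 °C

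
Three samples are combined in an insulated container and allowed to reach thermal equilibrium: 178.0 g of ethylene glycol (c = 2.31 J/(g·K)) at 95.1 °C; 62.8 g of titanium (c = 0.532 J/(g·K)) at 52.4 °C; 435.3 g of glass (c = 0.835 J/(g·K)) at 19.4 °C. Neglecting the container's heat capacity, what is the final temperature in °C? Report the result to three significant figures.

Σ mᵢcᵢ(T − Tᵢ) = 0  ⇒  T = Σ mᵢcᵢTᵢ / Σ mᵢcᵢ
Σ mᵢcᵢ = 178.0×2.31 + 62.8×0.532 + 435.3×0.835 = 808.0651
Σ mᵢcᵢTᵢ = 411.18×95.1 + 33.4096×52.4 + 363.4755×19.4 = 47905
T = 47905 / 808.0651 = 59.28 °C

T_f = 59.3 °C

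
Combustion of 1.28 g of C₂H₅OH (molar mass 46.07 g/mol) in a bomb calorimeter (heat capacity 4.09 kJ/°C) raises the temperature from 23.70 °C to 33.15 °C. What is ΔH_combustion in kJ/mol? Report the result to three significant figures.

ΔT = 33.15 − 23.70 = 9.45 °C
q_cal = C_cal × ΔT = 4.09 × 9.45 = 38.6505 kJ
n = 1.28 / 46.07 = 0.02778 mol
q_rxn = −q_cal = -38.6505 kJ
ΔH = -38.6505 / 0.02778 = -1391 kJ/mol

ΔH = -1390 kJ/mol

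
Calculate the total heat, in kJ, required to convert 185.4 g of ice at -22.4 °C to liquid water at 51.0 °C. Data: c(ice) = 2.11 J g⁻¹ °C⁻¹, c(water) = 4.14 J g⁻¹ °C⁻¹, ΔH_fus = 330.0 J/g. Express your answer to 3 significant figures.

q1 (heat ice -22.4→0.0 °C): 185.4 × 2.11 × 22.4 = 8763 J
q2 (melt at 0 °C): 185.4 × 330.0 = 61182 J
q3 (heat water 0.0→51.0 °C): 185.4 × 4.14 × 51.0 = 39145 J
Total: 8763 + 61182 + 39145 = 109090 J = 109 kJ

q = 109 kJ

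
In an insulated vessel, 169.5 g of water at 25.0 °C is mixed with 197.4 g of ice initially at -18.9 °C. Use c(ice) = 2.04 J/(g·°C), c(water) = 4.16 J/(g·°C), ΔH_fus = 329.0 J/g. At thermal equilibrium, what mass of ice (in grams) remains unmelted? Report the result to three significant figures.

m_ice remaining = 167 g

Heat to warm all ice to 0 °C: 197.4×2.04×18.9 = 7611.0 J
Heat released by water cooling to 0 °C: 169.5×4.16×25.0 = 17628 J
17628 J < 7611.0 + 197.4×329.0 = 72555.6 J, so not all ice melts; final T = 0 °C.
Heat left for melting: 17628 − 7611.0 = 10017.0 J
Mass melted = 10017.0 / 329.0 = 30.45 g
Ice remaining = 197.4 − 30.45 = 166.95 g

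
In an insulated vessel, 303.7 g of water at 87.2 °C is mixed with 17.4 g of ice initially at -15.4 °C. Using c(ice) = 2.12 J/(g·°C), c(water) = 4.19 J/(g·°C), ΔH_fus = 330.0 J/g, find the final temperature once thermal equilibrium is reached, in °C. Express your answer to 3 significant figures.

Heat to bring ice to 0 °C and melt it: q₁ = 17.4×2.12×15.4 + 17.4×330.0 = 6310.1 J
Heat the water can supply cooling to 0 °C: 303.7×4.19×87.2 = 110962 J > q₁, so all ice melts.
Energy balance: 303.7×4.19×(87.2 − T) = 6310.1 + 17.4×4.19×(T − 0)
1272.503(87.2 − T) = 6310.1 + 72.906 T
110962 − 6310.1 = 1345.409 T
T = 104651.9 / 1345.409 = 77.78 °C

T_f = 77.8 °C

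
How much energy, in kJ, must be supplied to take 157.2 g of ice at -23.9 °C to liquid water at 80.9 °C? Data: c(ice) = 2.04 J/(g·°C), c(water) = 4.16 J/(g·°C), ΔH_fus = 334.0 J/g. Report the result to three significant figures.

q = 113 kJ

q1 (heat ice -23.9→0.0 °C): 157.2 × 2.04 × 23.9 = 7664 J
q2 (melt at 0 °C): 157.2 × 334.0 = 52505 J
q3 (heat water 0.0→80.9 °C): 157.2 × 4.16 × 80.9 = 52905 J
Total: 7664 + 52505 + 52905 = 113074 J = 113 kJ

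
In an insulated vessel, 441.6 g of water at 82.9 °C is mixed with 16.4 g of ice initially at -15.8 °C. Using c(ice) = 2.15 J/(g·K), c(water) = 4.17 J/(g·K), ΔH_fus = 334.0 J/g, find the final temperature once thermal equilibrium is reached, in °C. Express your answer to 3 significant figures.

Heat to bring ice to 0 °C and melt it: q₁ = 16.4×2.15×15.8 + 16.4×334.0 = 6034.7 J
Heat the water can supply cooling to 0 °C: 441.6×4.17×82.9 = 152658 J > q₁, so all ice melts.
Energy balance: 441.6×4.17×(82.9 − T) = 6034.7 + 16.4×4.17×(T − 0)
1841.472(82.9 − T) = 6034.7 + 68.388 T
152658 − 6034.7 = 1909.860 T
T = 146623.3 / 1909.860 = 76.77 °C

T_f = 76.8 °C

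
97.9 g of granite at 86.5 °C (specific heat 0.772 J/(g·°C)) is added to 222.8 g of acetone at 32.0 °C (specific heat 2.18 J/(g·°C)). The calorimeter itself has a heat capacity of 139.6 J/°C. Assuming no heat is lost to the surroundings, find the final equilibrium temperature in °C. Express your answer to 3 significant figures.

T_f = 37.9 °C

Heat lost by granite = heat gained by acetone + calorimeter.
(97.9)(0.772)(86.5 − T) = [(222.8)(2.18) + 139.6](T − 32.0)
75.5788 (86.5 − T) = 625.304 (T − 32.0)
6537.6 − 75.5788 T = 625.304 T − 20010
26547.6 = 700.8828 T
T = 37.88 °C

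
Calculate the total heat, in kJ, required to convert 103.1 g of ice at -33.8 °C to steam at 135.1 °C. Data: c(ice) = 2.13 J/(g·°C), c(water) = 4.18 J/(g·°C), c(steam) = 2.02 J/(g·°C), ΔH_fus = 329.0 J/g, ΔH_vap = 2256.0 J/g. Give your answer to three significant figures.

q = 324 kJ

q1 (heat ice -33.8→0.0 °C): 103.1 × 2.13 × 33.8 = 7423 J
q2 (melt at 0 °C): 103.1 × 329.0 = 33920 J
q3 (heat water 0.0→100.0 °C): 103.1 × 4.18 × 100.0 = 43096 J
q4 (vaporize at 100 °C): 103.1 × 2256.0 = 232594 J
q5 (heat steam 100.0→135.1 °C): 103.1 × 2.02 × 35.1 = 7310 J
Total: 7423 + 33920 + 43096 + 232594 + 7310 = 324343 J = 324 kJ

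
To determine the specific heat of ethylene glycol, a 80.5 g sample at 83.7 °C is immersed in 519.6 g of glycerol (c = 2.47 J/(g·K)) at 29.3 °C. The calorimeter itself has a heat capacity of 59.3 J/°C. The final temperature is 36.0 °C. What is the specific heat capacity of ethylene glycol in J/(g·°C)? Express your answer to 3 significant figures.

c = 2.34 J/(g·°C)

q_gained = (519.6 × 2.47 + 59.3) × (36.0 − 29.3) = 8996 J
q_lost = 80.5 × c × (83.7 − 36.0) = 3839.85 c
Set equal: c = 8996 / 3839.85 = 2.34 J/(g·°C)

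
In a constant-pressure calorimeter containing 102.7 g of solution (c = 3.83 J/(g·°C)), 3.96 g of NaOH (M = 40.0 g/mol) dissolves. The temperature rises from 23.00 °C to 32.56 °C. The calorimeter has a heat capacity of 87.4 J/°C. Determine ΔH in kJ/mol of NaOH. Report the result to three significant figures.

|ΔT| = |32.56 − 23.00| = 9.56 °C
|q_surr| = (102.7 × 3.83 + 87.4) × 9.56 = 480.741 × 9.56 = 4596 J
n(NaOH) = 3.96 / 40.0 = 0.09900 mol
Temperature rose, so q_rxn = −|q_surr| = -4.596 kJ
ΔH = q_rxn / n = -46.42 kJ/mol

ΔH = -46.4 kJ/mol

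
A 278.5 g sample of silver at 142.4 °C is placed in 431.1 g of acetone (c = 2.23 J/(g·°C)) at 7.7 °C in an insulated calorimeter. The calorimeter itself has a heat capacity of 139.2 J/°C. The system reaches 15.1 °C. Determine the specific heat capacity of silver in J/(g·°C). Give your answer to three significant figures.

c = 0.230 J/(g·°C)

q_gained = (431.1 × 2.23 + 139.2) × (15.1 − 7.7) = 8144 J
q_lost = 278.5 × c × (142.4 − 15.1) = 35453.05 c
Set equal: c = 8144 / 35453.05 = 0.230 J/(g·°C)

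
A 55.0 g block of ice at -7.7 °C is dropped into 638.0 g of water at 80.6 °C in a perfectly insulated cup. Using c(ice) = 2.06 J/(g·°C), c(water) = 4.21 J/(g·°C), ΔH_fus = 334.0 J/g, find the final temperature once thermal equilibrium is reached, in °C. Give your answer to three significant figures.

T_f = 67.6 °C

Heat to bring ice to 0 °C and melt it: q₁ = 55.0×2.06×7.7 + 55.0×334.0 = 19242 J
Heat the water can supply cooling to 0 °C: 638.0×4.21×80.6 = 216490 J > q₁, so all ice melts.
Energy balance: 638.0×4.21×(80.6 − T) = 19242 + 55.0×4.21×(T − 0)
2685.98(80.6 − T) = 19242 + 231.55 T
216490 − 19242 = 2917.53 T
T = 197248 / 2917.53 = 67.61 °C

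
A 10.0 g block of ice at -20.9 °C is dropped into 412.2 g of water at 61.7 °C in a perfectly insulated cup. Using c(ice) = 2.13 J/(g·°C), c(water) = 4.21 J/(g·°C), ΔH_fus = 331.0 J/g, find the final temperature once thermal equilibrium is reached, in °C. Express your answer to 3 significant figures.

T_f = 58.1 °C

Heat to bring ice to 0 °C and melt it: q₁ = 10.0×2.13×20.9 + 10.0×331.0 = 3755.2 J
Heat the water can supply cooling to 0 °C: 412.2×4.21×61.7 = 107072 J > q₁, so all ice melts.
Energy balance: 412.2×4.21×(61.7 − T) = 3755.2 + 10.0×4.21×(T − 0)
1735.362(61.7 − T) = 3755.2 + 42.1 T
107072 − 3755.2 = 1777.462 T
T = 103316.8 / 1777.462 = 58.13 °C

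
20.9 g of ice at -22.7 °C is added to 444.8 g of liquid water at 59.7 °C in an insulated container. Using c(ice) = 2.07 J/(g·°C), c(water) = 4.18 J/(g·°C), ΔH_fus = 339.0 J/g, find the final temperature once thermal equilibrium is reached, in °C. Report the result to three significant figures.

T_f = 52.9 °C

Heat to bring ice to 0 °C and melt it: q₁ = 20.9×2.07×22.7 + 20.9×339.0 = 8067.2 J
Heat the water can supply cooling to 0 °C: 444.8×4.18×59.7 = 110998 J > q₁, so all ice melts.
Energy balance: 444.8×4.18×(59.7 − T) = 8067.2 + 20.9×4.18×(T − 0)
1859.264(59.7 − T) = 8067.2 + 87.362 T
110998 − 8067.2 = 1946.626 T
T = 102930.8 / 1946.626 = 52.88 °C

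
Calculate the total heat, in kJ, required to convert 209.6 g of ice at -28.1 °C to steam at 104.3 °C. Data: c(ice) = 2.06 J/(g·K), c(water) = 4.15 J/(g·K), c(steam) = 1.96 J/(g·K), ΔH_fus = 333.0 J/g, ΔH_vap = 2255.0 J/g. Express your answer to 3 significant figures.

q = 643 kJ

q1 (heat ice -28.1→0.0 °C): 209.6 × 2.06 × 28.1 = 12133 J
q2 (melt at 0 °C): 209.6 × 333.0 = 69797 J
q3 (heat water 0.0→100.0 °C): 209.6 × 4.15 × 100.0 = 86984 J
q4 (vaporize at 100 °C): 209.6 × 2255.0 = 472648 J
q5 (heat steam 100.0→104.3 °C): 209.6 × 1.96 × 4.3 = 1767 J
Total: 12133 + 69797 + 86984 + 472648 + 1767 = 643329 J = 643 kJ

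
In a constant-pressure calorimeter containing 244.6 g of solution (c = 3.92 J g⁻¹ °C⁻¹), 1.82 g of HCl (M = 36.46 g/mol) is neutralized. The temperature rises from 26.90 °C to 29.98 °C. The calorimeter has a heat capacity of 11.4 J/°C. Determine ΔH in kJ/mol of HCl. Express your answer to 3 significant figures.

ΔH = -59.9 kJ/mol

|ΔT| = |29.98 − 26.90| = 3.08 °C
|q_surr| = (244.6 × 3.92 + 11.4) × 3.08 = 970.232 × 3.08 = 2988 J
n(HCl) = 1.82 / 36.46 = 0.04992 mol
Temperature rose, so q_rxn = −|q_surr| = -2.988 kJ
ΔH = q_rxn / n = -59.86 kJ/mol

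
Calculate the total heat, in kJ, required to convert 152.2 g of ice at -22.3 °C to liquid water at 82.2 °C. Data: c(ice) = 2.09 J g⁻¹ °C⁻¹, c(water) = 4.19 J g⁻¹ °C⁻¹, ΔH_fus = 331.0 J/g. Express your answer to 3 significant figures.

q1 (heat ice -22.3→0.0 °C): 152.2 × 2.09 × 22.3 = 7094 J
q2 (melt at 0 °C): 152.2 × 331.0 = 50378 J
q3 (heat water 0.0→82.2 °C): 152.2 × 4.19 × 82.2 = 52420 J
Total: 7094 + 50378 + 52420 = 109892 J = 110 kJ

q = 110 kJ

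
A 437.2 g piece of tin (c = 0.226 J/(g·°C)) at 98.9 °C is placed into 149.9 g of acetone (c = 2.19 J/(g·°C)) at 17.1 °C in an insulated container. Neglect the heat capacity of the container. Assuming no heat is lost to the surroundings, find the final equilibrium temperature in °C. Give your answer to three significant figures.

T_f = 36.0 °C

Heat lost by tin = heat gained by acetone.
(437.2)(0.226)(98.9 − T) = (149.9)(2.19)(T − 17.1)
98.8072 (98.9 − T) = 328.281 (T − 17.1)
9772.0 − 98.8072 T = 328.281 T − 5613.6
15385.6 = 427.0882 T
T = 36.02 °C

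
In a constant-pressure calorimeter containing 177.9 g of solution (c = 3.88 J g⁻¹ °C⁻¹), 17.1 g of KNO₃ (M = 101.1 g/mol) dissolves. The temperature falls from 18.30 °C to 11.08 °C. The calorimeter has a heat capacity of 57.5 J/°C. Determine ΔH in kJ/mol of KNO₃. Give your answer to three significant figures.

|ΔT| = |11.08 − 18.30| = 7.22 °C
|q_surr| = (177.9 × 3.88 + 57.5) × 7.22 = 747.752 × 7.22 = 5399 J
n(KNO₃) = 17.1 / 101.1 = 0.1691 mol
Temperature fell, so q_rxn = +|q_surr| = 5.399 kJ
ΔH = q_rxn / n = 31.93 kJ/mol

ΔH = 31.9 kJ/mol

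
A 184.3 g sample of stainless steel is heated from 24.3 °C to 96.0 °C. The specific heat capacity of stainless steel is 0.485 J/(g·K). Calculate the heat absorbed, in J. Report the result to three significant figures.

q = m c ΔT = 184.3 × 0.485 × (96.0 − 24.3)
q = 184.3 × 0.485 × 71.7 = 6409 J

q = 6410 J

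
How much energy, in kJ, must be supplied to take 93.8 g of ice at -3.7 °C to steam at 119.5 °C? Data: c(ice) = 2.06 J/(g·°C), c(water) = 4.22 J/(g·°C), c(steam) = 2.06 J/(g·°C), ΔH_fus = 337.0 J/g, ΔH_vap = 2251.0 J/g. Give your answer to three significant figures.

q = 287 kJ

q1 (heat ice -3.7→0.0 °C): 93.8 × 2.06 × 3.7 = 715 J
q2 (melt at 0 °C): 93.8 × 337.0 = 31611 J
q3 (heat water 0.0→100.0 °C): 93.8 × 4.22 × 100.0 = 39584 J
q4 (vaporize at 100 °C): 93.8 × 2251.0 = 211144 J
q5 (heat steam 100.0→119.5 °C): 93.8 × 2.06 × 19.5 = 3768 J
Total: 715 + 31611 + 39584 + 211144 + 3768 = 286822 J = 287 kJ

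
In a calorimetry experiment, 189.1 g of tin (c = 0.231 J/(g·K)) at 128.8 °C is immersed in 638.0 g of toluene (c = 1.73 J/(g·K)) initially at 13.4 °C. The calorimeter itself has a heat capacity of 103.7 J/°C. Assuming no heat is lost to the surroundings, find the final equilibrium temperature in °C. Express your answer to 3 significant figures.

T_f = 17.4 °C

Heat lost by tin = heat gained by toluene + calorimeter.
(189.1)(0.231)(128.8 − T) = [(638.0)(1.73) + 103.7](T − 13.4)
43.6821 (128.8 − T) = 1207.44 (T − 13.4)
5626.3 − 43.6821 T = 1207.44 T − 16180
21806.3 = 1251.1221 T
T = 17.43 °C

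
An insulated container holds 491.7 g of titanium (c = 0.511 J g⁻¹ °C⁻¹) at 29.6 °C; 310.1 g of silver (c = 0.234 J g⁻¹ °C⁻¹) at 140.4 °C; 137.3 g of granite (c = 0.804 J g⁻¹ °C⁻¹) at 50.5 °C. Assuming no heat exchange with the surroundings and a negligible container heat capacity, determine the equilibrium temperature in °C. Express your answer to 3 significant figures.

T_f = 53.4 °C

Σ mᵢcᵢ(T − Tᵢ) = 0  ⇒  T = Σ mᵢcᵢTᵢ / Σ mᵢcᵢ
Σ mᵢcᵢ = 491.7×0.511 + 310.1×0.234 + 137.3×0.804 = 434.2113
Σ mᵢcᵢTᵢ = 251.2587×29.6 + 72.5634×140.4 + 110.3892×50.5 = 23200
T = 23200 / 434.2113 = 53.43 °C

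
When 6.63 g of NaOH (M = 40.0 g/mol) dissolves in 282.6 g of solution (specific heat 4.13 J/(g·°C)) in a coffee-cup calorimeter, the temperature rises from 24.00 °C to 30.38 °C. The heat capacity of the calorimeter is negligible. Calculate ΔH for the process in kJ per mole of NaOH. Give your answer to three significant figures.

|ΔT| = |30.38 − 24.00| = 6.38 °C
|q_surr| = (282.6 × 4.13) × 6.38 = 1167.138 × 6.38 = 7446 J
n(NaOH) = 6.63 / 40.0 = 0.1658 mol
Temperature rose, so q_rxn = −|q_surr| = -7.446 kJ
ΔH = q_rxn / n = -44.91 kJ/mol

ΔH = -44.9 kJ/mol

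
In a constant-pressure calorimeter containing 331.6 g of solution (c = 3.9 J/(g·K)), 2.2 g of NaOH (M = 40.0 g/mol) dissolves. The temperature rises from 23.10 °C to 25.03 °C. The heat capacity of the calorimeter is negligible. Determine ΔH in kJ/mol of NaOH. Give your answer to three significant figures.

ΔH = -45.4 kJ/mol

|ΔT| = |25.03 − 23.10| = 1.93 °C
|q_surr| = (331.6 × 3.9) × 1.93 = 1293.24 × 1.93 = 2496 J
n(NaOH) = 2.2 / 40.0 = 0.05500 mol
Temperature rose, so q_rxn = −|q_surr| = -2.496 kJ
ΔH = q_rxn / n = -45.38 kJ/mol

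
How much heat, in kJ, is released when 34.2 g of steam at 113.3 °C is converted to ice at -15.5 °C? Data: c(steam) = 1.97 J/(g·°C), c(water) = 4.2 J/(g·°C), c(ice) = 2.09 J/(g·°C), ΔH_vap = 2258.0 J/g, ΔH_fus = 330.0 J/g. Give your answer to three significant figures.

q = 105 kJ

q1 (cool steam 113.3→100 °C): 34.2 × 1.97 × 13.3 = 896 J
q2 (condense at 100 °C): 34.2 × 2258.0 = 77224 J
q3 (cool water 100→0 °C): 34.2 × 4.2 × 100.0 = 14364 J
q4 (freeze at 0 °C): 34.2 × 330.0 = 11286 J
q5 (cool ice 0→-15.5 °C): 34.2 × 2.09 × 15.5 = 1108 J
Total: 896 + 77224 + 14364 + 11286 + 1108 = 104878 J = 105 kJ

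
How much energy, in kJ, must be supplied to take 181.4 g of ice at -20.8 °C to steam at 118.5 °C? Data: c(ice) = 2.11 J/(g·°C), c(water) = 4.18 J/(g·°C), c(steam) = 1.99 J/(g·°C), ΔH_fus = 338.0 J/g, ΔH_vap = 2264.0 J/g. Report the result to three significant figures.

q1 (heat ice -20.8→0.0 °C): 181.4 × 2.11 × 20.8 = 7961 J
q2 (melt at 0 °C): 181.4 × 338.0 = 61313 J
q3 (heat water 0.0→100.0 °C): 181.4 × 4.18 × 100.0 = 75825 J
q4 (vaporize at 100 °C): 181.4 × 2264.0 = 410690 J
q5 (heat steam 100.0→118.5 °C): 181.4 × 1.99 × 18.5 = 6678 J
Total: 7961 + 61313 + 75825 + 410690 + 6678 = 562467 J = 562 kJ

q = 562 kJ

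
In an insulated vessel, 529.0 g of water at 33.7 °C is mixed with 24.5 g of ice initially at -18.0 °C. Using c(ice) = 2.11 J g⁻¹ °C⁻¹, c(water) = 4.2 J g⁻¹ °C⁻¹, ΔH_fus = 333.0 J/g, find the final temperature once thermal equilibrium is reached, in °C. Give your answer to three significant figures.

Heat to bring ice to 0 °C and melt it: q₁ = 24.5×2.11×18.0 + 24.5×333.0 = 9089.0 J
Heat the water can supply cooling to 0 °C: 529.0×4.2×33.7 = 74874.7 J > q₁, so all ice melts.
Energy balance: 529.0×4.2×(33.7 − T) = 9089.0 + 24.5×4.2×(T − 0)
2221.8(33.7 − T) = 9089.0 + 102.9 T
74874.7 − 9089.0 = 2324.7 T
T = 65785.7 / 2324.7 = 28.30 °C

T_f = 28.3 °C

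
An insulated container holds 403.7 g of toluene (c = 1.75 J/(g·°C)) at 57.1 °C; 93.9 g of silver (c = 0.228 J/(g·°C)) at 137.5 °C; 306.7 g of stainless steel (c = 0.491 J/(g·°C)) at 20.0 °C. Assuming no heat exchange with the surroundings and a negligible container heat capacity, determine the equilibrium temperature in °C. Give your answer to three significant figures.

T_f = 52.7 °C

Σ mᵢcᵢ(T − Tᵢ) = 0  ⇒  T = Σ mᵢcᵢTᵢ / Σ mᵢcᵢ
Σ mᵢcᵢ = 403.7×1.75 + 93.9×0.228 + 306.7×0.491 = 878.4739
Σ mᵢcᵢTᵢ = 706.475×57.1 + 21.4092×137.5 + 150.5897×20.0 = 46295
T = 46295 / 878.4739 = 52.70 °C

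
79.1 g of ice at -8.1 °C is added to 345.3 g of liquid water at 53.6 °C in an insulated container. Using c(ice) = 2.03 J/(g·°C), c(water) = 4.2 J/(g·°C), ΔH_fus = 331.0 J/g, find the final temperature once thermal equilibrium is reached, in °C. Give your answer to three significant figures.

T_f = 28.2 °C

Heat to bring ice to 0 °C and melt it: q₁ = 79.1×2.03×8.1 + 79.1×331.0 = 27483 J
Heat the water can supply cooling to 0 °C: 345.3×4.2×53.6 = 77733.9 J > q₁, so all ice melts.
Energy balance: 345.3×4.2×(53.6 − T) = 27483 + 79.1×4.2×(T − 0)
1450.26(53.6 − T) = 27483 + 332.22 T
77733.9 − 27483 = 1782.48 T
T = 50250.9 / 1782.48 = 28.19 °C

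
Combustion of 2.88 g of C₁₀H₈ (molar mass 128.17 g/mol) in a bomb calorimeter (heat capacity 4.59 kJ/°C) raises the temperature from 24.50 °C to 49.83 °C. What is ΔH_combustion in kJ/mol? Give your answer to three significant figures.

ΔT = 49.83 − 24.50 = 25.33 °C
q_cal = C_cal × ΔT = 4.59 × 25.33 = 116.2647 kJ
n = 2.88 / 128.17 = 0.02247 mol
q_rxn = −q_cal = -116.2647 kJ
ΔH = -116.2647 / 0.02247 = -5174 kJ/mol

ΔH = -5170 kJ/mol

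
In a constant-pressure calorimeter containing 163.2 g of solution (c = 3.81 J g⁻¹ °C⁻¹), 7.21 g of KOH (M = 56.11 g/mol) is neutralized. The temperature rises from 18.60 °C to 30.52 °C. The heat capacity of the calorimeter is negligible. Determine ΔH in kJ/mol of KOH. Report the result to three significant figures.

|ΔT| = |30.52 − 18.60| = 11.92 °C
|q_surr| = (163.2 × 3.81) × 11.92 = 621.792 × 11.92 = 7412 J
n(KOH) = 7.21 / 56.11 = 0.1285 mol
Temperature rose, so q_rxn = −|q_surr| = -7.412 kJ
ΔH = q_rxn / n = -57.68 kJ/mol

ΔH = -57.7 kJ/mol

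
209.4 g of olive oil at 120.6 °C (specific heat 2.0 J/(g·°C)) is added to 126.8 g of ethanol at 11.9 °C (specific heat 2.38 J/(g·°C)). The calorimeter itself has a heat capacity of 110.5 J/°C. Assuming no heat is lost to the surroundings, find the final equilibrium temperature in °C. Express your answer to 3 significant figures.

T_f = 66.7 °C

Heat lost by olive oil = heat gained by ethanol + calorimeter.
(209.4)(2.0)(120.6 − T) = [(126.8)(2.38) + 110.5](T − 11.9)
418.8 (120.6 − T) = 412.284 (T − 11.9)
50507 − 418.8 T = 412.284 T − 4906.2
55413.2 = 831.084 T
T = 66.68 °C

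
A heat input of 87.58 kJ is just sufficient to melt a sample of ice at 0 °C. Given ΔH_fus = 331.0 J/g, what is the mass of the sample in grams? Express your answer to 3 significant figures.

m = q / ΔH_fus = 87580 J / 331.0 J/g = 265 g

m = 265 g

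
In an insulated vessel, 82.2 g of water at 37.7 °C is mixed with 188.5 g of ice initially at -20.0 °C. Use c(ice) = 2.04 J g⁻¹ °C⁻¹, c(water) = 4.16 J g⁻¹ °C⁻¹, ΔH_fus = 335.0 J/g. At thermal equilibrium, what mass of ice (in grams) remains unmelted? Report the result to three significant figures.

m_ice remaining = 173 g

Heat to warm all ice to 0 °C: 188.5×2.04×20.0 = 7690.8 J
Heat released by water cooling to 0 °C: 82.2×4.16×37.7 = 12892 J
12892 J < 7690.8 + 188.5×335.0 = 70838.3 J, so not all ice melts; final T = 0 °C.
Heat left for melting: 12892 − 7690.8 = 5201.2 J
Mass melted = 5201.2 / 335.0 = 15.53 g
Ice remaining = 188.5 − 15.53 = 172.97 g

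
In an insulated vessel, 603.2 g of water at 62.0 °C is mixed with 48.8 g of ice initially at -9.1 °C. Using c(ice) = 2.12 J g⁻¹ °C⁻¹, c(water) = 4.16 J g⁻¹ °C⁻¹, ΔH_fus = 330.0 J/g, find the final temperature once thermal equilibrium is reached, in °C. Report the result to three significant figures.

Heat to bring ice to 0 °C and melt it: q₁ = 48.8×2.12×9.1 + 48.8×330.0 = 17045 J
Heat the water can supply cooling to 0 °C: 603.2×4.16×62.0 = 155577 J > q₁, so all ice melts.
Energy balance: 603.2×4.16×(62.0 − T) = 17045 + 48.8×4.16×(T − 0)
2509.312(62.0 − T) = 17045 + 203.008 T
155577 − 17045 = 2712.320 T
T = 138532 / 2712.320 = 51.08 °C

T_f = 51.1 °C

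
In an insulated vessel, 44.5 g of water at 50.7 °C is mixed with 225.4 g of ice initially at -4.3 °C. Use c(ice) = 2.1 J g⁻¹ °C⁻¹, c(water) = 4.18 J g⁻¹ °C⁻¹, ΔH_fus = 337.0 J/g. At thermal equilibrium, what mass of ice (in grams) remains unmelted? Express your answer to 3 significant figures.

m_ice remaining = 203 g

Heat to warm all ice to 0 °C: 225.4×2.1×4.3 = 2035.4 J
Heat released by water cooling to 0 °C: 44.5×4.18×50.7 = 9430.7 J
9430.7 J < 2035.4 + 225.4×337.0 = 77995.2 J, so not all ice melts; final T = 0 °C.
Heat left for melting: 9430.7 − 2035.4 = 7395.3 J
Mass melted = 7395.3 / 337.0 = 21.94 g
Ice remaining = 225.4 − 21.94 = 203.46 g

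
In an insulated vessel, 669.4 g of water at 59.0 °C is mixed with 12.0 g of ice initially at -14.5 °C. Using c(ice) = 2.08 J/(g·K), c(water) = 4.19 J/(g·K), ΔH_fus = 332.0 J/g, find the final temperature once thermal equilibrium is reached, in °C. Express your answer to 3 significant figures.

T_f = 56.4 °C

Heat to bring ice to 0 °C and melt it: q₁ = 12.0×2.08×14.5 + 12.0×332.0 = 4345.9 J
Heat the water can supply cooling to 0 °C: 669.4×4.19×59.0 = 165482 J > q₁, so all ice melts.
Energy balance: 669.4×4.19×(59.0 − T) = 4345.9 + 12.0×4.19×(T − 0)
2804.786(59.0 − T) = 4345.9 + 50.28 T
165482 − 4345.9 = 2855.066 T
T = 161136.1 / 2855.066 = 56.44 °C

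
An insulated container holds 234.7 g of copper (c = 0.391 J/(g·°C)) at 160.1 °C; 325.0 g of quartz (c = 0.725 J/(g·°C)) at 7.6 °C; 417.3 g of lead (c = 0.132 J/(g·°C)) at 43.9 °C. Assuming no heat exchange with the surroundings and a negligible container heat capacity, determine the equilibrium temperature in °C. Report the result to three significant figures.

T_f = 49.4 °C

Σ mᵢcᵢ(T − Tᵢ) = 0  ⇒  T = Σ mᵢcᵢTᵢ / Σ mᵢcᵢ
Σ mᵢcᵢ = 234.7×0.391 + 325.0×0.725 + 417.3×0.132 = 382.4763
Σ mᵢcᵢTᵢ = 91.7677×160.1 + 235.625×7.6 + 55.0836×43.9 = 18901
T = 18901 / 382.4763 = 49.42 °C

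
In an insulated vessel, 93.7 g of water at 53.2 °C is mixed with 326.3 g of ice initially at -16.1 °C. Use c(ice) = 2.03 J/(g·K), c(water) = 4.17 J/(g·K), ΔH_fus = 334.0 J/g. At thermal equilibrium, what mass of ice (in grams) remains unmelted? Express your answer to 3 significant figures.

m_ice remaining = 296 g

Heat to warm all ice to 0 °C: 326.3×2.03×16.1 = 10664 J
Heat released by water cooling to 0 °C: 93.7×4.17×53.2 = 20787 J
20787 J < 10664 + 326.3×334.0 = 119648.2 J, so not all ice melts; final T = 0 °C.
Heat left for melting: 20787 − 10664 = 10123 J
Mass melted = 10123 / 334.0 = 30.31 g
Ice remaining = 326.3 − 30.31 = 295.99 g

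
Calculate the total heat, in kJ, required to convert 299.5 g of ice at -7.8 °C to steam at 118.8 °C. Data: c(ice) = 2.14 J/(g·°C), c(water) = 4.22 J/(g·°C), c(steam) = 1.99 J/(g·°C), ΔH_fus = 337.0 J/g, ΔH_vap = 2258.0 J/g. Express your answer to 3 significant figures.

q1 (heat ice -7.8→0.0 °C): 299.5 × 2.14 × 7.8 = 4999 J
q2 (melt at 0 °C): 299.5 × 337.0 = 100932 J
q3 (heat water 0.0→100.0 °C): 299.5 × 4.22 × 100.0 = 126389 J
q4 (vaporize at 100 °C): 299.5 × 2258.0 = 676271 J
q5 (heat steam 100.0→118.8 °C): 299.5 × 1.99 × 18.8 = 11205 J
Total: 4999 + 100932 + 126389 + 676271 + 11205 = 919796 J = 920 kJ

q = 920 kJ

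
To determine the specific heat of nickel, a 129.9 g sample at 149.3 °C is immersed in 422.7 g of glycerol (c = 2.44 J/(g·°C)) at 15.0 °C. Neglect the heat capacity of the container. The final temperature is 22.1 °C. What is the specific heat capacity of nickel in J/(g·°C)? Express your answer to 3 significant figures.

q_gained = (422.7 × 2.44) × (22.1 − 15.0) = 7323 J
q_lost = 129.9 × c × (149.3 − 22.1) = 16523.28 c
Set equal: c = 7323 / 16523.28 = 0.443 J/(g·°C)

c = 0.443 J/(g·°C)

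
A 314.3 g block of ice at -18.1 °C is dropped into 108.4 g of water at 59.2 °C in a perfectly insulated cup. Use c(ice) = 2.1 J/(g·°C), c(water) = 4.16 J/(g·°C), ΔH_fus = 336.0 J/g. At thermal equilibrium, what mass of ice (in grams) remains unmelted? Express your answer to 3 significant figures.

Heat to warm all ice to 0 °C: 314.3×2.1×18.1 = 11947 J
Heat released by water cooling to 0 °C: 108.4×4.16×59.2 = 26696 J
26696 J < 11947 + 314.3×336.0 = 117551.8 J, so not all ice melts; final T = 0 °C.
Heat left for melting: 26696 − 11947 = 14749 J
Mass melted = 14749 / 336.0 = 43.90 g
Ice remaining = 314.3 − 43.90 = 270.40 g

m_ice remaining = 270 g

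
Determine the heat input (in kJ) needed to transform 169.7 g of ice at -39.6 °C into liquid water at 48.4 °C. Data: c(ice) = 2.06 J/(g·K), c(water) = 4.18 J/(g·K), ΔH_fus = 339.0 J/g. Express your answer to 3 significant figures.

q1 (heat ice -39.6→0.0 °C): 169.7 × 2.06 × 39.6 = 13843 J
q2 (melt at 0 °C): 169.7 × 339.0 = 57528 J
q3 (heat water 0.0→48.4 °C): 169.7 × 4.18 × 48.4 = 34332 J
Total: 13843 + 57528 + 34332 = 105703 J = 106 kJ

q = 106 kJ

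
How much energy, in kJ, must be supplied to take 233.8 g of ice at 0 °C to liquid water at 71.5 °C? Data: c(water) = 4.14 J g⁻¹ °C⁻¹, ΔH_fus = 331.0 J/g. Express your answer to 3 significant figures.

q1 (melt at 0 °C): 233.8 × 331.0 = 77388 J
q2 (heat water 0.0→71.5 °C): 233.8 × 4.14 × 71.5 = 69207 J
Total: 77388 + 69207 = 146595 J = 147 kJ

q = 147 kJ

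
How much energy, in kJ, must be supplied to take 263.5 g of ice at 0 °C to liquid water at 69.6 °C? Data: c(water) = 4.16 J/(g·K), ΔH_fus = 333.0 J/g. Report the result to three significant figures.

q = 164 kJ

q1 (melt at 0 °C): 263.5 × 333.0 = 87746 J
q2 (heat water 0.0→69.6 °C): 263.5 × 4.16 × 69.6 = 76293 J
Total: 87746 + 76293 = 164039 J = 164 kJ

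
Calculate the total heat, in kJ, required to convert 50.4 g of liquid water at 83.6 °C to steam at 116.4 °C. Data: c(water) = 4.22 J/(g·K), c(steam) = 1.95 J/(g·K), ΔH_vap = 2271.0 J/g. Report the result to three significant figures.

q = 120 kJ

q1 (heat water 83.6→100.0 °C): 50.4 × 4.22 × 16.4 = 3488 J
q2 (vaporize at 100 °C): 50.4 × 2271.0 = 114458 J
q3 (heat steam 100.0→116.4 °C): 50.4 × 1.95 × 16.4 = 1612 J
Total: 3488 + 114458 + 1612 = 119558 J = 120 kJ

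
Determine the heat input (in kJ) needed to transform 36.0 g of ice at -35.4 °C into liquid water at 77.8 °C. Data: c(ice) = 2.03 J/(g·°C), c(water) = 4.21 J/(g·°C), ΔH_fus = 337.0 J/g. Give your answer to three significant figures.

q = 26.5 kJ

q1 (heat ice -35.4→0.0 °C): 36.0 × 2.03 × 35.4 = 2587 J
q2 (melt at 0 °C): 36.0 × 337.0 = 12132 J
q3 (heat water 0.0→77.8 °C): 36.0 × 4.21 × 77.8 = 11791 J
Total: 2587 + 12132 + 11791 = 26510 J = 26.5 kJ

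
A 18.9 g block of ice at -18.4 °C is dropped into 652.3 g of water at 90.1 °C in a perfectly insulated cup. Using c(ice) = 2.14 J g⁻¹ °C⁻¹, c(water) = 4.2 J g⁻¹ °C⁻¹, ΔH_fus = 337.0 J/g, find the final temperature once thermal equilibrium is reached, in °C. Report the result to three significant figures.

Heat to bring ice to 0 °C and melt it: q₁ = 18.9×2.14×18.4 + 18.9×337.0 = 7113.5 J
Heat the water can supply cooling to 0 °C: 652.3×4.2×90.1 = 246843 J > q₁, so all ice melts.
Energy balance: 652.3×4.2×(90.1 − T) = 7113.5 + 18.9×4.2×(T − 0)
2739.66(90.1 − T) = 7113.5 + 79.38 T
246843 − 7113.5 = 2819.04 T
T = 239729.5 / 2819.04 = 85.04 °C

T_f = 85.0 °C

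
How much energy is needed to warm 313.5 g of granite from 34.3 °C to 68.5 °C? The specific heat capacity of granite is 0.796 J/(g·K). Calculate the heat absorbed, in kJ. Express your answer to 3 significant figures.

q = m c ΔT = 313.5 × 0.796 × (68.5 − 34.3)
q = 313.5 × 0.796 × 34.2 = 8534 J = 8.53 kJ

q = 8.53 kJ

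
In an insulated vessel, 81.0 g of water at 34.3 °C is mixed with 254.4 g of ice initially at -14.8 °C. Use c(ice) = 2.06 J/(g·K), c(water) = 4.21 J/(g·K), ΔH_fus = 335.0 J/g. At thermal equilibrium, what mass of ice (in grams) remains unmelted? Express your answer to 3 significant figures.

Heat to warm all ice to 0 °C: 254.4×2.06×14.8 = 7756.1 J
Heat released by water cooling to 0 °C: 81.0×4.21×34.3 = 11697 J
11697 J < 7756.1 + 254.4×335.0 = 92980.1 J, so not all ice melts; final T = 0 °C.
Heat left for melting: 11697 − 7756.1 = 3940.9 J
Mass melted = 3940.9 / 335.0 = 11.76 g
Ice remaining = 254.4 − 11.76 = 242.64 g

m_ice remaining = 243 g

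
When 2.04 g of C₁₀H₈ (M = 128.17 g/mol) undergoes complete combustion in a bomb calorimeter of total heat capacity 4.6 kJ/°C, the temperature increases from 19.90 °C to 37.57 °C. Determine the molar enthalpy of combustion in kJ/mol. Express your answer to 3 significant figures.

ΔT = 37.57 − 19.90 = 17.67 °C
q_cal = C_cal × ΔT = 4.6 × 17.67 = 81.282 kJ
n = 2.04 / 128.17 = 0.01592 mol
q_rxn = −q_cal = -81.282 kJ
ΔH = -81.282 / 0.01592 = -5106 kJ/mol

ΔH = -5110 kJ/mol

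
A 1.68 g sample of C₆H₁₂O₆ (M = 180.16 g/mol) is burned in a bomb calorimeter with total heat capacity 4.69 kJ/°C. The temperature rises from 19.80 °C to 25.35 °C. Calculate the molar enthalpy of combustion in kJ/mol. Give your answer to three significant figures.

ΔT = 25.35 − 19.80 = 5.55 °C
q_cal = C_cal × ΔT = 4.69 × 5.55 = 26.0295 kJ
n = 1.68 / 180.16 = 0.009325 mol
q_rxn = −q_cal = -26.0295 kJ
ΔH = -26.0295 / 0.009325 = -2791 kJ/mol

ΔH = -2790 kJ/mol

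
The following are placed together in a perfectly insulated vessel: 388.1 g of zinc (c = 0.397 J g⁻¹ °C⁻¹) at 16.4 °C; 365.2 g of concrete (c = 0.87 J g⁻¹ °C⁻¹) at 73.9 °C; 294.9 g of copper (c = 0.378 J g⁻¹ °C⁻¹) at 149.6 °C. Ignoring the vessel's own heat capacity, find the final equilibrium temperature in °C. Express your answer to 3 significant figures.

Σ mᵢcᵢ(T − Tᵢ) = 0  ⇒  T = Σ mᵢcᵢTᵢ / Σ mᵢcᵢ
Σ mᵢcᵢ = 388.1×0.397 + 365.2×0.87 + 294.9×0.378 = 583.2719
Σ mᵢcᵢTᵢ = 154.0757×16.4 + 317.724×73.9 + 111.4722×149.6 = 42683
T = 42683 / 583.2719 = 73.18 °C

T_f = 73.2 °C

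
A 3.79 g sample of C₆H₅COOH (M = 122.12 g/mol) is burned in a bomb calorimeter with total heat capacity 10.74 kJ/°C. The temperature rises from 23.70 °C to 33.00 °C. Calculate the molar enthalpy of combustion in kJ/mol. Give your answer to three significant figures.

ΔH = -3220 kJ/mol

ΔT = 33.00 − 23.70 = 9.30 °C
q_cal = C_cal × ΔT = 10.74 × 9.30 = 99.882 kJ
n = 3.79 / 122.12 = 0.03104 mol
q_rxn = −q_cal = -99.882 kJ
ΔH = -99.882 / 0.03104 = -3218 kJ/mol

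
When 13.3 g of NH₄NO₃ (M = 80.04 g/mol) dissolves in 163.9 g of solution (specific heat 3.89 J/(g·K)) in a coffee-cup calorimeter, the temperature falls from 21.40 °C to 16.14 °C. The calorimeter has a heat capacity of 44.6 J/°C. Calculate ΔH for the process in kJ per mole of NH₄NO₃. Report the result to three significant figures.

ΔH = 21.6 kJ/mol

|ΔT| = |16.14 − 21.40| = 5.26 °C
|q_surr| = (163.9 × 3.89 + 44.6) × 5.26 = 682.171 × 5.26 = 3588 J
n(NH₄NO₃) = 13.3 / 80.04 = 0.1662 mol
Temperature fell, so q_rxn = +|q_surr| = 3.588 kJ
ΔH = q_rxn / n = 21.59 kJ/mol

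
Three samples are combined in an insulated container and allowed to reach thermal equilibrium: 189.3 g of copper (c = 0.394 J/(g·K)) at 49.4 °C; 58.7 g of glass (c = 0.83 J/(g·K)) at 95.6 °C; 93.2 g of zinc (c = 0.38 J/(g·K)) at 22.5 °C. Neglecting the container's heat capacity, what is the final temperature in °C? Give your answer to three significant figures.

T_f = 57.6 °C

Σ mᵢcᵢ(T − Tᵢ) = 0  ⇒  T = Σ mᵢcᵢTᵢ / Σ mᵢcᵢ
Σ mᵢcᵢ = 189.3×0.394 + 58.7×0.83 + 93.2×0.38 = 158.7212
Σ mᵢcᵢTᵢ = 74.5842×49.4 + 48.721×95.6 + 35.416×22.5 = 9139.0
T = 9139.0 / 158.7212 = 57.58 °C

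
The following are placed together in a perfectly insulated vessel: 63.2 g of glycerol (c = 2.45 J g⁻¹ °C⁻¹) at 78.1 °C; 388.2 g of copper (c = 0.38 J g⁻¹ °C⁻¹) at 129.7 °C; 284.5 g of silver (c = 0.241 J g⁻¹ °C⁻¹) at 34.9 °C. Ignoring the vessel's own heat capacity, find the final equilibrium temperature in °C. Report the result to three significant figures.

Σ mᵢcᵢ(T − Tᵢ) = 0  ⇒  T = Σ mᵢcᵢTᵢ / Σ mᵢcᵢ
Σ mᵢcᵢ = 63.2×2.45 + 388.2×0.38 + 284.5×0.241 = 370.9205
Σ mᵢcᵢTᵢ = 154.84×78.1 + 147.516×129.7 + 68.5645×34.9 = 33619
T = 33619 / 370.9205 = 90.64 °C

T_f = 90.6 °C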